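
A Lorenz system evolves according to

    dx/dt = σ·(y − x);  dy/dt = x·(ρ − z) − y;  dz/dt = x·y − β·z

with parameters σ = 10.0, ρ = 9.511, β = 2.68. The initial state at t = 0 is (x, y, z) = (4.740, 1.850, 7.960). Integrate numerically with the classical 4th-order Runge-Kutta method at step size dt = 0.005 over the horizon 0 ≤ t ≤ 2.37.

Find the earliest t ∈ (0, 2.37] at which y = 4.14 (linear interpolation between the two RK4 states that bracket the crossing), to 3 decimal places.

t = 0.320

t=0.000: state=(4.740, 1.850, 7.960)
step 1 (dt=0.005): k1=(-28.900, 5.502, -12.564), k2=(-28.040, 5.523, -12.549), k3=(-28.061, 5.526, -12.545), k4=(-27.221, 5.545, -12.528); state += dt/6·(k1+2k2+2k3+k4)
t=0.005: state=(4.600, 1.878, 7.897)
t=0.010: state=(4.468, 1.905, 7.835)
t=0.015: state=(4.343, 1.933, 7.772)
continuing one RK4 step at a time; state shown every 20 steps (Δt=0.1):
t=0.100: state=(3.124, 2.430, 6.783)
t=0.200: state=(2.924, 3.098, 5.903)
t=0.300: state=(3.335, 3.945, 5.477)
t=0.320: state=(3.463, 4.139, 5.458)
next step: t=0.325: state=(3.497, 4.188, 5.458) — y has crossed 4.14
linear interpolation between t=0.320 (4.13870) and t=0.325 (4.18841) → t≈0.320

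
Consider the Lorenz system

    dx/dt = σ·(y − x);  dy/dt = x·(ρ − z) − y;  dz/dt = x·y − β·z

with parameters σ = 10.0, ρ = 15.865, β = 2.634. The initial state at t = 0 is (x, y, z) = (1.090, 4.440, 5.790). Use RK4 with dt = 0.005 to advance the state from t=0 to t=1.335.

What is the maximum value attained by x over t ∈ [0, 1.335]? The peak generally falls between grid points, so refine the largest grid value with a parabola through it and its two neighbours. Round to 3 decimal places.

t=0.000: state=(1.090, 4.440, 5.790)
step 1 (dt=0.005): k1=(33.500, 6.542, -10.411), k2=(32.826, 7.400, -9.952), k3=(32.864, 7.379, -9.960), k4=(32.226, 8.223, -9.504); state += dt/6·(k1+2k2+2k3+k4)
t=0.005: state=(1.254, 4.477, 5.740)
t=0.010: state=(1.413, 4.522, 5.695)
t=0.015: state=(1.565, 4.575, 5.654)
continuing one RK4 step at a time; state shown every 10 steps (Δt=0.05):
t=0.050: state=(2.536, 5.151, 5.493)
t=0.100: state=(3.834, 6.503, 5.689)
t=0.150: state=(5.264, 8.349, 6.577)
t=0.200: state=(6.921, 10.430, 8.465)
t=0.250: state=(8.696, 12.157, 11.606)
t=0.300: state=(10.205, 12.566, 15.755)
t=0.350: state=(10.851, 10.916, 19.733)
t=0.400: state=(10.218, 7.699, 21.962)
t=0.450: state=(8.512, 4.455, 21.910)
t=0.500: state=(6.412, 2.282, 20.354)
t=0.550: state=(4.534, 1.240, 18.274)
t=0.600: state=(3.153, 0.918, 16.204)
t=0.650: state=(2.273, 0.948, 14.318)
t=0.700: state=(1.788, 1.134, 12.648)
t=0.750: state=(1.585, 1.400, 11.186)
t=0.800: state=(1.582, 1.740, 9.921)
t=0.850: state=(1.733, 2.178, 8.847)
t=0.900: state=(2.026, 2.754, 7.972)
t=0.950: state=(2.468, 3.519, 7.317)
t=1.000: state=(3.088, 4.530, 6.937)
t=1.050: state=(3.924, 5.836, 6.933)
t=1.100: state=(5.009, 7.440, 7.469)
t=1.150: state=(6.345, 9.228, 8.775)
t=1.200: state=(7.839, 10.848, 11.060)
t=1.250: state=(9.234, 11.658, 14.264)
t=1.300: state=(10.101, 10.996, 17.731)
t=1.335: state=(10.164, 9.601, 19.688)
largest grid value and its neighbours: x(0.345)=10.84074, x(0.350)=10.85065, x(0.355)=10.84718
parabola through these three points peaks at t≈0.351 with x≈10.85103

max x = 10.851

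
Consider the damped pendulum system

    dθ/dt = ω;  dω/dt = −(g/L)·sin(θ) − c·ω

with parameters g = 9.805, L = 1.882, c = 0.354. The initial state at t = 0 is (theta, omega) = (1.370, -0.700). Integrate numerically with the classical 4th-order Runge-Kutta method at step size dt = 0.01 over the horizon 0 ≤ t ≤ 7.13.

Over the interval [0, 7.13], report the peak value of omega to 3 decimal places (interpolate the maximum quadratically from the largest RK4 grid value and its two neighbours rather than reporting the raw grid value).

max omega = 2.039

t=0.000: state=(1.370, -0.700)
step 1 (dt=0.01): k1=(-0.700, -4.857), k2=(-0.724, -4.845), k3=(-0.724, -4.845), k4=(-0.748, -4.833); state += dt/6·(k1+2k2+2k3+k4)
t=0.010: state=(1.363, -0.748)
t=0.020: state=(1.355, -0.797)
t=0.030: state=(1.347, -0.845)
continuing one RK4 step at a time; state shown every 25 steps (Δt=0.25):
t=0.250: state=(1.051, -1.811)
t=0.500: state=(0.497, -2.527)
t=0.750: state=(-0.151, -2.518)
t=1.000: state=(-0.700, -1.775)
t=1.250: state=(-1.008, -0.668)
t=1.500: state=(-1.032, 0.466)
t=1.750: state=(-0.790, 1.423)
t=2.000: state=(-0.354, 1.980)
t=2.250: state=(0.149, 1.933)
t=2.500: state=(0.565, 1.318)
t=2.750: state=(0.784, 0.410)
t=3.000: state=(0.769, -0.515)
t=3.250: state=(0.543, -1.243)
t=3.500: state=(0.180, -1.581)
t=3.750: state=(-0.206, -1.423)
t=4.000: state=(-0.497, -0.859)
t=4.250: state=(-0.620, -0.108)
t=4.500: state=(-0.555, 0.606)
t=4.750: state=(-0.335, 1.100)
t=5.000: state=(-0.035, 1.236)
t=5.250: state=(0.250, 0.988)
t=5.500: state=(0.437, 0.471)
t=5.750: state=(0.479, -0.134)
t=6.000: state=(0.377, -0.651)
t=6.250: state=(0.172, -0.939)
t=6.500: state=(-0.067, -0.923)
t=6.750: state=(-0.265, -0.629)
t=7.000: state=(-0.368, -0.176)
t=7.130: state=(-0.374, 0.074)
largest grid value and its neighbours: omega(2.100)=2.03901, omega(2.110)=2.03915, omega(2.120)=2.03823
parabola through these three points peaks at t≈2.106 with omega≈2.03922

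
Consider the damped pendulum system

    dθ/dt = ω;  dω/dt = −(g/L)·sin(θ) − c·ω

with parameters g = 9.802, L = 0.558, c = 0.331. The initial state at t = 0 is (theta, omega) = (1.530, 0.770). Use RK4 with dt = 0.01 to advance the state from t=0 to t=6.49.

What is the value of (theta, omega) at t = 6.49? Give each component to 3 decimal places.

(theta, omega) = (0.489, -0.564)

t=0.000: state=(1.530, 0.770)
step 1 (dt=0.01): k1=(0.770, -17.807), k2=(0.681, -17.780), k3=(0.681, -17.779), k4=(0.592, -17.752); state += dt/6·(k1+2k2+2k3+k4)
t=0.010: state=(1.537, 0.592)
t=0.020: state=(1.542, 0.415)
t=0.030: state=(1.545, 0.238)
continuing one RK4 step at a time; state shown every 25 steps (Δt=0.25):
t=0.250: state=(1.183, -3.446)
t=0.500: state=(-0.022, -5.459)
t=0.750: state=(-1.111, -2.646)
t=1.000: state=(-1.241, 1.578)
t=1.250: state=(-0.412, 4.622)
t=1.500: state=(0.706, 3.544)
t=1.750: state=(1.132, -0.261)
t=2.000: state=(0.614, -3.604)
t=2.250: state=(-0.395, -3.741)
t=2.500: state=(-0.972, -0.598)
t=2.750: state=(-0.683, 2.726)
t=3.000: state=(0.182, 3.569)
t=3.250: state=(0.812, 1.106)
t=3.500: state=(0.681, -2.037)
t=3.750: state=(-0.044, -3.246)
t=4.000: state=(-0.671, -1.366)
t=4.250: state=(-0.645, 1.517)
t=4.500: state=(-0.040, 2.887)
t=4.750: state=(0.554, 1.464)
t=5.000: state=(0.594, -1.132)
t=5.250: state=(0.089, -2.541)
t=5.500: state=(-0.459, -1.462)
t=5.750: state=(-0.538, 0.850)
t=6.000: state=(-0.114, 2.226)
t=6.250: state=(0.383, 1.402)
t=6.490: state=(0.489, -0.564)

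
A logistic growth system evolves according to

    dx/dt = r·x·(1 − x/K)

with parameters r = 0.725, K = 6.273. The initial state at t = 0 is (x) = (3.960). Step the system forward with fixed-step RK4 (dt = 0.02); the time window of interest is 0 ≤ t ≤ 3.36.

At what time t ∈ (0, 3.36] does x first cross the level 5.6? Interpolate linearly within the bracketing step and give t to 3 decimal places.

t=0.000: state=(3.960)
step 1 (dt=0.02): k1=(1.059), k2=(1.057), k3=(1.057), k4=(1.055); state += dt/6·(k1+2k2+2k3+k4)
t=0.020: state=(3.981)
t=0.040: state=(4.002)
t=0.060: state=(4.023)
continuing one RK4 step at a time; state shown every 10 steps (Δt=0.2):
t=0.200: state=(4.167)
t=0.400: state=(4.365)
t=0.600: state=(4.552)
t=0.800: state=(4.727)
t=1.000: state=(4.890)
t=1.200: state=(5.040)
t=1.400: state=(5.177)
t=1.600: state=(5.302)
t=1.800: state=(5.415)
t=2.000: state=(5.517)
t=2.180: state=(5.600)
next step: t=2.200: state=(5.608) — x has crossed 5.6
linear interpolation between t=2.180 (5.59965) and t=2.200 (5.60832) → t≈2.181

t = 2.181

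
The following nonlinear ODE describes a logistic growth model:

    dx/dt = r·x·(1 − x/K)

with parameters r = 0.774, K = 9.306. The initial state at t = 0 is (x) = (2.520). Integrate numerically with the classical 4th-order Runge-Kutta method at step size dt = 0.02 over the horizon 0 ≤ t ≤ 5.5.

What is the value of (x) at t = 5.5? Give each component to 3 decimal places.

t=0.000: state=(2.520)
step 1 (dt=0.02): k1=(1.422), k2=(1.427), k3=(1.427), k4=(1.432); state += dt/6·(k1+2k2+2k3+k4)
t=0.020: state=(2.549)
t=0.040: state=(2.577)
t=0.060: state=(2.606)
continuing one RK4 step at a time; state shown every 10 steps (Δt=0.2):
t=0.200: state=(2.814)
t=0.400: state=(3.127)
t=0.600: state=(3.456)
t=0.800: state=(3.799)
t=1.000: state=(4.151)
t=1.200: state=(4.509)
t=1.400: state=(4.869)
t=1.600: state=(5.227)
t=1.800: state=(5.577)
t=2.000: state=(5.917)
t=2.200: state=(6.243)
t=2.400: state=(6.553)
t=2.600: state=(6.843)
t=2.800: state=(7.113)
t=3.000: state=(7.362)
t=3.200: state=(7.589)
t=3.400: state=(7.795)
t=3.600: state=(7.981)
t=3.800: state=(8.148)
t=4.000: state=(8.296)
t=4.200: state=(8.427)
t=4.400: state=(8.543)
t=4.600: state=(8.644)
t=4.800: state=(8.733)
t=5.000: state=(8.811)
t=5.200: state=(8.879)
t=5.400: state=(8.938)
t=5.500: state=(8.964)

(x) = (8.964)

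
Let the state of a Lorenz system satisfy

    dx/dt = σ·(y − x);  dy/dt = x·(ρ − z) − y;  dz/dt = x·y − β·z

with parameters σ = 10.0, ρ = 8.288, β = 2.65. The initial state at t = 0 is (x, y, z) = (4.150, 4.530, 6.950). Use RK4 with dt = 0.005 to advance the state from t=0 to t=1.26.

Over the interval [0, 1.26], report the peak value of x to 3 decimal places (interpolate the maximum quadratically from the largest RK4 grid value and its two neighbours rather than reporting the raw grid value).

t=0.000: state=(4.150, 4.530, 6.950)
step 1 (dt=0.005): k1=(3.800, 1.023, 0.382), k2=(3.731, 1.029, 0.433), k3=(3.732, 1.028, 0.432), k4=(3.665, 1.034, 0.482); state += dt/6·(k1+2k2+2k3+k4)
t=0.005: state=(4.169, 4.535, 6.952)
t=0.010: state=(4.187, 4.540, 6.955)
t=0.015: state=(4.204, 4.546, 6.958)
continuing one RK4 step at a time; state shown every 10 steps (Δt=0.05):
t=0.050: state=(4.311, 4.582, 6.992)
t=0.100: state=(4.427, 4.627, 7.067)
t=0.150: state=(4.513, 4.657, 7.163)
t=0.200: state=(4.573, 4.668, 7.267)
t=0.250: state=(4.609, 4.657, 7.369)
t=0.300: state=(4.622, 4.627, 7.458)
t=0.350: state=(4.614, 4.580, 7.529)
t=0.400: state=(4.589, 4.521, 7.575)
t=0.450: state=(4.548, 4.457, 7.595)
t=0.500: state=(4.499, 4.392, 7.590)
t=0.550: state=(4.444, 4.333, 7.561)
t=0.600: state=(4.389, 4.283, 7.513)
t=0.650: state=(4.339, 4.246, 7.452)
t=0.700: state=(4.297, 4.222, 7.383)
t=0.750: state=(4.265, 4.212, 7.311)
t=0.800: state=(4.245, 4.217, 7.243)
t=0.850: state=(4.237, 4.233, 7.183)
t=0.900: state=(4.241, 4.261, 7.134)
t=0.950: state=(4.256, 4.296, 7.100)
t=1.000: state=(4.280, 4.336, 7.081)
t=1.050: state=(4.311, 4.377, 7.079)
t=1.100: state=(4.346, 4.418, 7.092)
t=1.150: state=(4.382, 4.454, 7.119)
t=1.200: state=(4.417, 4.484, 7.157)
t=1.250: state=(4.448, 4.505, 7.202)
t=1.260: state=(4.454, 4.508, 7.211)
largest grid value and its neighbours: x(0.300)=4.62198, x(0.305)=4.62212, x(0.310)=4.62205
parabola through these three points peaks at t≈0.306 with x≈4.62212

max x = 4.622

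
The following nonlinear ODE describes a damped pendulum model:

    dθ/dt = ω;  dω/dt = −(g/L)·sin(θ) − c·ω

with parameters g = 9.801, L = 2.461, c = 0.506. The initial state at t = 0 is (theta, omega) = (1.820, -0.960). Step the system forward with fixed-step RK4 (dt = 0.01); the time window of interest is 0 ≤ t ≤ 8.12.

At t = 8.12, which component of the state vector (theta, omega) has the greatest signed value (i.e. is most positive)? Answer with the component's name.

largest component: omega

t=0.000: state=(1.820, -0.960)
step 1 (dt=0.01): k1=(-0.960, -3.374), k2=(-0.977, -3.370), k3=(-0.977, -3.370), k4=(-0.994, -3.366); state += dt/6·(k1+2k2+2k3+k4)
t=0.010: state=(1.810, -0.994)
t=0.020: state=(1.800, -1.027)
t=0.030: state=(1.790, -1.061)
continuing one RK4 step at a time; state shown every 50 steps (Δt=0.5):
t=0.500: state=(0.946, -2.430)
t=1.000: state=(-0.340, -2.324)
t=1.500: state=(-1.088, -0.565)
t=2.000: state=(-0.928, 1.106)
t=2.500: state=(-0.151, 1.756)
t=3.000: state=(0.567, 0.922)
t=3.500: state=(0.692, -0.400)
t=4.000: state=(0.265, -1.149)
t=4.500: state=(-0.274, -0.840)
t=5.000: state=(-0.475, 0.059)
t=5.500: state=(-0.258, 0.713)
t=6.000: state=(0.116, 0.660)
t=6.500: state=(0.313, 0.090)
t=7.000: state=(0.217, -0.423)
t=7.500: state=(-0.032, -0.485)
t=8.000: state=(-0.199, -0.142)
t=8.120: state=(-0.210, -0.039)
compare at T: theta=-0.210, omega=-0.039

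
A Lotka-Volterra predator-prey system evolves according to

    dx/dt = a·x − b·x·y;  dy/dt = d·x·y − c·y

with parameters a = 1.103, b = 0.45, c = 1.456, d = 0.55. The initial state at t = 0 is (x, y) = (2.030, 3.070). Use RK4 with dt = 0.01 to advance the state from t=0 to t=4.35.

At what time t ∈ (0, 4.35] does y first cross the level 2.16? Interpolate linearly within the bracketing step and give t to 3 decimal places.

t=0.000: state=(2.030, 3.070)
step 1 (dt=0.01): k1=(-0.565, -1.042), k2=(-0.560, -1.045), k3=(-0.560, -1.045), k4=(-0.554, -1.048); state += dt/6·(k1+2k2+2k3+k4)
t=0.010: state=(2.024, 3.060)
t=0.020: state=(2.019, 3.049)
t=0.030: state=(2.014, 3.038)
continuing one RK4 step at a time; state shown every 20 steps (Δt=0.2):
t=0.200: state=(1.939, 2.853)
t=0.400: state=(1.889, 2.631)
t=0.600: state=(1.876, 2.418)
t=0.800: state=(1.899, 2.223)
t=0.870: state=(1.915, 2.161)
next step: t=0.880: state=(1.917, 2.152) — y has crossed 2.16
linear interpolation between t=0.870 (2.16076) and t=0.880 (2.15209) → t≈0.871

t = 0.871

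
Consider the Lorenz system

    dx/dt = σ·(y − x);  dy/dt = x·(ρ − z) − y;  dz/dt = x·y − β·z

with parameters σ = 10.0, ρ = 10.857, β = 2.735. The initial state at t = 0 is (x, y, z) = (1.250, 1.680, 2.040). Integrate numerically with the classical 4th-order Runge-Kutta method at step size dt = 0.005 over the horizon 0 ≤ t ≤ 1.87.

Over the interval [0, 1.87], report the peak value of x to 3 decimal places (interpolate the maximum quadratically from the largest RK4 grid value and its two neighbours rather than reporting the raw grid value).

max x = 8.791

t=0.000: state=(1.250, 1.680, 2.040)
step 1 (dt=0.005): k1=(4.300, 9.341, -3.479), k2=(4.426, 9.424, -3.408), k3=(4.425, 9.426, -3.408), k4=(4.550, 9.511, -3.336); state += dt/6·(k1+2k2+2k3+k4)
t=0.005: state=(1.272, 1.727, 2.023)
t=0.010: state=(1.295, 1.775, 2.007)
t=0.015: state=(1.320, 1.824, 1.991)
continuing one RK4 step at a time; state shown every 20 steps (Δt=0.1):
t=0.100: state=(1.922, 2.841, 1.864)
t=0.200: state=(3.132, 4.663, 2.251)
t=0.300: state=(5.018, 7.238, 3.865)
t=0.400: state=(7.358, 9.586, 7.664)
t=0.500: state=(8.780, 9.038, 12.802)
t=0.600: state=(7.660, 5.399, 15.091)
t=0.700: state=(5.095, 2.621, 13.617)
t=0.800: state=(3.145, 1.768, 11.088)
t=0.900: state=(2.268, 1.822, 8.835)
t=1.000: state=(2.129, 2.250, 7.100)
t=1.100: state=(2.459, 2.988, 5.920)
t=1.200: state=(3.184, 4.109, 5.378)
t=1.300: state=(4.311, 5.629, 5.699)
t=1.400: state=(5.747, 7.227, 7.217)
t=1.500: state=(7.028, 7.955, 9.869)
t=1.600: state=(7.328, 6.938, 12.335)
t=1.700: state=(6.361, 4.978, 12.973)
t=1.800: state=(4.927, 3.594, 11.930)
t=1.870: state=(4.125, 3.189, 10.811)
largest grid value and its neighbours: x(0.505)=8.78899, x(0.510)=8.79105, x(0.515)=8.78579
parabola through these three points peaks at t≈0.509 with x≈8.79123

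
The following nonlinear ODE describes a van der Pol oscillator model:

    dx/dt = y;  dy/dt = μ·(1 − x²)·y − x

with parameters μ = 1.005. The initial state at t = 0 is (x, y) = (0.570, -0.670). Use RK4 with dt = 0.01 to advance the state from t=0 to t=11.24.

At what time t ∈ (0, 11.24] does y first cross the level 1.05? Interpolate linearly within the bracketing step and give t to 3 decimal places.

t=0.000: state=(0.570, -0.670)
step 1 (dt=0.01): k1=(-0.670, -1.025), k2=(-0.675, -1.027), k3=(-0.675, -1.027), k4=(-0.680, -1.030); state += dt/6·(k1+2k2+2k3+k4)
t=0.010: state=(0.563, -0.680)
t=0.020: state=(0.556, -0.691)
t=0.030: state=(0.549, -0.701)
continuing one RK4 step at a time; state shown every 50 steps (Δt=0.5):
t=0.500: state=(0.093, -1.265)
t=1.000: state=(-0.696, -1.807)
t=1.500: state=(-1.481, -1.060)
t=2.000: state=(-1.695, 0.087)
t=2.500: state=(-1.507, 0.601)
t=3.000: state=(-1.115, 0.977)
t=3.080: state=(-1.034, 1.050)
next step: t=3.090: state=(-1.024, 1.060) — y has crossed 1.05
linear interpolation between t=3.080 (1.04996) and t=3.090 (1.05962) → t≈3.080

t = 3.080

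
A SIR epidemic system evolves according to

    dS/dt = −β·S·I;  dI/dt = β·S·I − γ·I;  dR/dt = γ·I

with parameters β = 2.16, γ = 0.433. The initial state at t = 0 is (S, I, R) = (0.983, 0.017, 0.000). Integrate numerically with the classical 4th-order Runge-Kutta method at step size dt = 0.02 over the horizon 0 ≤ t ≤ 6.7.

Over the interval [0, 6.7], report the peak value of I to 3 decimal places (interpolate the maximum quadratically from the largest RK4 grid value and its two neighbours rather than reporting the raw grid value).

max I = 0.481

t=0.000: state=(0.983, 0.017, 0.000)
step 1 (dt=0.02): k1=(-0.036, 0.029, 0.007), k2=(-0.037, 0.029, 0.007), k3=(-0.037, 0.029, 0.007), k4=(-0.037, 0.030, 0.008); state += dt/6·(k1+2k2+2k3+k4)
t=0.020: state=(0.982, 0.018, 0.000)
t=0.040: state=(0.982, 0.018, 0.000)
t=0.060: state=(0.981, 0.019, 0.000)
continuing one RK4 step at a time; state shown every 25 steps (Δt=0.5):
t=0.500: state=(0.955, 0.039, 0.006)
t=1.000: state=(0.896, 0.086, 0.019)
t=1.500: state=(0.782, 0.172, 0.046)
t=2.000: state=(0.609, 0.295, 0.096)
t=2.500: state=(0.414, 0.412, 0.173)
t=3.000: state=(0.255, 0.474, 0.270)
t=3.500: state=(0.152, 0.474, 0.374)
t=4.000: state=(0.093, 0.434, 0.473)
t=4.500: state=(0.060, 0.379, 0.561)
t=5.000: state=(0.041, 0.322, 0.637)
t=5.500: state=(0.030, 0.269, 0.701)
t=6.000: state=(0.023, 0.223, 0.754)
t=6.500: state=(0.018, 0.184, 0.798)
t=6.700: state=(0.017, 0.170, 0.813)
largest grid value and its neighbours: I(3.220)=0.48079, I(3.240)=0.48080, I(3.260)=0.48073
parabola through these three points peaks at t≈3.233 with I≈0.48080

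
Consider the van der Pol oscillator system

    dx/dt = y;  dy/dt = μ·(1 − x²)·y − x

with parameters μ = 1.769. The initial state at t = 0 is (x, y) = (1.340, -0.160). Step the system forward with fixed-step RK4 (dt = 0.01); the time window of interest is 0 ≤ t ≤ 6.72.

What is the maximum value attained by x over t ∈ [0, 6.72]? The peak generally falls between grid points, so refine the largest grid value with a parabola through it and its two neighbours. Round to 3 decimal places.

max x = 2.018

t=0.000: state=(1.340, -0.160)
step 1 (dt=0.01): k1=(-0.160, -1.115), k2=(-0.166, -1.107), k3=(-0.166, -1.107), k4=(-0.171, -1.099); state += dt/6·(k1+2k2+2k3+k4)
t=0.010: state=(1.338, -0.171)
t=0.020: state=(1.337, -0.182)
t=0.030: state=(1.335, -0.193)
continuing one RK4 step at a time; state shown every 25 steps (Δt=0.25):
t=0.250: state=(1.269, -0.399)
t=0.500: state=(1.144, -0.601)
t=0.750: state=(0.966, -0.829)
t=1.000: state=(0.720, -1.165)
t=1.250: state=(0.364, -1.742)
t=1.500: state=(-0.185, -2.708)
t=1.750: state=(-0.977, -3.422)
t=2.000: state=(-1.700, -2.013)
t=2.250: state=(-1.974, -0.388)
t=2.500: state=(-1.987, 0.173)
t=2.750: state=(-1.920, 0.330)
t=3.000: state=(-1.829, 0.393)
t=3.250: state=(-1.724, 0.440)
t=3.500: state=(-1.608, 0.491)
t=3.750: state=(-1.478, 0.558)
t=4.000: state=(-1.327, 0.651)
t=4.250: state=(-1.148, 0.792)
t=4.500: state=(-0.924, 1.022)
t=4.750: state=(-0.623, 1.427)
t=5.000: state=(-0.182, 2.173)
t=5.250: state=(0.497, 3.264)
t=5.500: state=(1.353, 3.158)
t=5.750: state=(1.896, 1.145)
t=6.000: state=(2.018, 0.040)
t=6.250: state=(1.981, -0.267)
t=6.500: state=(1.901, -0.360)
t=6.720: state=(1.817, -0.403)
largest grid value and its neighbours: x(6.010)=2.01795, x(6.020)=2.01802, x(6.030)=2.01790
parabola through these three points peaks at t≈6.019 with x≈2.01802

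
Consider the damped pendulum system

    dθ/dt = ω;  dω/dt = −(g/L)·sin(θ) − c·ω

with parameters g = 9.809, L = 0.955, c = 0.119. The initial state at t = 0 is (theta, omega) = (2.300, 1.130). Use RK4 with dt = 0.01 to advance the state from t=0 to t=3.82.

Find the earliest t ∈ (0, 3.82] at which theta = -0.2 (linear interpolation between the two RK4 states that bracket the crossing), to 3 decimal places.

t=0.000: state=(2.300, 1.130)
step 1 (dt=0.01): k1=(1.130, -7.794), k2=(1.091, -7.750), k3=(1.091, -7.752), k4=(1.052, -7.709); state += dt/6·(k1+2k2+2k3+k4)
t=0.010: state=(2.311, 1.052)
t=0.020: state=(2.321, 0.976)
t=0.030: state=(2.330, 0.900)
continuing one RK4 step at a time; state shown every 20 steps (Δt=0.2):
t=0.200: state=(2.378, -0.321)
t=0.400: state=(2.168, -1.828)
t=0.600: state=(1.624, -3.665)
t=0.800: state=(0.705, -5.399)
t=0.950: state=(-0.144, -5.717)
next step: t=0.960: state=(-0.201, -5.693) — theta has crossed -0.2
linear interpolation between t=0.950 (-0.14407) and t=0.960 (-0.20113) → t≈0.960

t = 0.960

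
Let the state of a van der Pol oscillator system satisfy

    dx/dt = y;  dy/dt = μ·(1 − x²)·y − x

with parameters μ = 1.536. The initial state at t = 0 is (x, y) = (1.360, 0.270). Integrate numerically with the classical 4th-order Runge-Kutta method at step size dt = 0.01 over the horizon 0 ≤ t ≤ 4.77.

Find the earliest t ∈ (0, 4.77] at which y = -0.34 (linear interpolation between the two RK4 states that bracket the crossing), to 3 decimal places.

t=0.000: state=(1.360, 0.270)
step 1 (dt=0.01): k1=(0.270, -1.712), k2=(0.261, -1.704), k3=(0.261, -1.704), k4=(0.253, -1.695); state += dt/6·(k1+2k2+2k3+k4)
t=0.010: state=(1.363, 0.253)
t=0.020: state=(1.365, 0.236)
t=0.030: state=(1.367, 0.219)
continuing one RK4 step at a time; state shown every 20 steps (Δt=0.2):
t=0.200: state=(1.382, -0.035)
t=0.400: state=(1.351, -0.268)
t=0.470: state=(1.330, -0.336)
next step: t=0.480: state=(1.326, -0.345) — y has crossed -0.34
linear interpolation between t=0.470 (-0.33553) and t=0.480 (-0.34482) → t≈0.475

t = 0.475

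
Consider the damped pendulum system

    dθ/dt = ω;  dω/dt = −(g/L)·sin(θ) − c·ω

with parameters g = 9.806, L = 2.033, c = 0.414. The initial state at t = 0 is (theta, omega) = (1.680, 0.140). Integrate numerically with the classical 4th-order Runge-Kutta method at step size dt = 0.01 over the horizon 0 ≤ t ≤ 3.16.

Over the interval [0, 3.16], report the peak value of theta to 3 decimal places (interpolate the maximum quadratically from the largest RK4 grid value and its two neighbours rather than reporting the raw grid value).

t=0.000: state=(1.680, 0.140)
step 1 (dt=0.01): k1=(0.140, -4.853), k2=(0.116, -4.842), k3=(0.116, -4.842), k4=(0.092, -4.832); state += dt/6·(k1+2k2+2k3+k4)
t=0.010: state=(1.681, 0.092)
t=0.020: state=(1.682, 0.043)
t=0.030: state=(1.682, -0.005)
continuing one RK4 step at a time; state shown every 20 steps (Δt=0.2):
t=0.200: state=(1.614, -0.793)
t=0.400: state=(1.368, -1.651)
t=0.600: state=(0.962, -2.368)
t=0.800: state=(0.441, -2.773)
t=1.000: state=(-0.114, -2.697)
t=1.200: state=(-0.606, -2.149)
t=1.400: state=(-0.955, -1.319)
t=1.600: state=(-1.128, -0.409)
t=1.800: state=(-1.121, 0.465)
t=2.000: state=(-0.949, 1.228)
t=2.200: state=(-0.643, 1.795)
t=2.400: state=(-0.252, 2.052)
t=2.600: state=(0.152, 1.930)
t=2.800: state=(0.497, 1.474)
t=3.000: state=(0.728, 0.816)
t=3.160: state=(0.813, 0.240)
largest grid value and its neighbours: theta(0.020)=1.68183, theta(0.030)=1.68203, theta(0.040)=1.68174
parabola through these three points peaks at t≈0.029 with theta≈1.68203

max theta = 1.682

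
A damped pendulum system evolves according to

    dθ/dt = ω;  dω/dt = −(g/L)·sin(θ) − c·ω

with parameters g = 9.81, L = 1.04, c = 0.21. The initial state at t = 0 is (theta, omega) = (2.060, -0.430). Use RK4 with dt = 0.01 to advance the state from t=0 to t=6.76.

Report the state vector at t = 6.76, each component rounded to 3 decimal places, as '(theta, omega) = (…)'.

(theta, omega) = (0.712, 1.610)

t=0.000: state=(2.060, -0.430)
step 1 (dt=0.01): k1=(-0.430, -8.236), k2=(-0.471, -8.237), k3=(-0.471, -8.238), k4=(-0.512, -8.240); state += dt/6·(k1+2k2+2k3+k4)
t=0.010: state=(2.055, -0.512)
t=0.020: state=(2.050, -0.595)
t=0.030: state=(2.043, -0.677)
continuing one RK4 step at a time; state shown every 25 steps (Δt=0.25):
t=0.250: state=(1.690, -2.556)
t=0.500: state=(0.787, -4.549)
t=0.750: state=(-0.426, -4.699)
t=1.000: state=(-1.372, -2.663)
t=1.250: state=(-1.732, -0.244)
t=1.500: state=(-1.505, 2.050)
t=1.750: state=(-0.731, 3.995)
t=2.000: state=(0.345, 4.210)
t=2.250: state=(1.195, 2.375)
t=2.500: state=(1.493, 0.001)
t=2.750: state=(1.206, -2.253)
t=3.000: state=(0.421, -3.809)
t=3.250: state=(-0.534, -3.463)
t=3.500: state=(-1.175, -1.519)
t=3.750: state=(-1.270, 0.751)
t=4.000: state=(-0.822, 2.727)
t=4.250: state=(-0.005, 3.512)
t=4.500: state=(0.773, 2.439)
t=4.750: state=(1.135, 0.394)
t=5.000: state=(0.970, -1.665)
t=5.250: state=(0.359, -3.020)
t=5.500: state=(-0.405, -2.796)
t=5.750: state=(-0.921, -1.191)
t=6.000: state=(-0.971, 0.787)
t=6.250: state=(-0.559, 2.377)
t=6.500: state=(0.116, 2.763)
t=6.750: state=(0.695, 1.675)
t=6.760: state=(0.712, 1.610)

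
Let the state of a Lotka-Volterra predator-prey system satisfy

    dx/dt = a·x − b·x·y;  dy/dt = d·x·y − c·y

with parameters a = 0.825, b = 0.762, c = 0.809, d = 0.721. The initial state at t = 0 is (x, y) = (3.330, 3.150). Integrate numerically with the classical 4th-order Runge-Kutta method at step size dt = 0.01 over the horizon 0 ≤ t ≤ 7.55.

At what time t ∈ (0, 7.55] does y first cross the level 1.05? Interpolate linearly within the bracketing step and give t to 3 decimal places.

t=0.000: state=(3.330, 3.150)
step 1 (dt=0.01): k1=(-5.246, 5.015), k2=(-5.268, 4.994), k3=(-5.267, 4.994), k4=(-5.287, 4.973); state += dt/6·(k1+2k2+2k3+k4)
t=0.010: state=(3.277, 3.200)
t=0.020: state=(3.224, 3.249)
t=0.030: state=(3.171, 3.298)
continuing one RK4 step at a time; state shown every 25 steps (Δt=0.25):
t=0.250: state=(2.021, 4.159)
t=0.500: state=(1.081, 4.460)
t=0.750: state=(0.578, 4.209)
t=1.000: state=(0.333, 3.722)
t=1.250: state=(0.212, 3.190)
t=1.500: state=(0.149, 2.691)
t=1.750: state=(0.114, 2.250)
t=2.000: state=(0.095, 1.873)
t=2.250: state=(0.084, 1.555)
t=2.500: state=(0.079, 1.289)
t=2.750: state=(0.078, 1.068)
t=2.770: state=(0.078, 1.052)
next step: t=2.780: state=(0.078, 1.044) — y has crossed 1.05
linear interpolation between t=2.770 (1.05175) and t=2.780 (1.04386) → t≈2.772

t = 2.772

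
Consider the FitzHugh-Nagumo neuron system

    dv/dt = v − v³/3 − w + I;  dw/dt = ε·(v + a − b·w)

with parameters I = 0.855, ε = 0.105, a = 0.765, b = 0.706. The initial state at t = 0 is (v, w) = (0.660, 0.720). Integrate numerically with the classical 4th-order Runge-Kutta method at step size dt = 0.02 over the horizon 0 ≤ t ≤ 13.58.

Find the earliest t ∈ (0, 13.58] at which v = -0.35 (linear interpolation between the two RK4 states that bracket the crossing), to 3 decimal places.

t = 10.635

t=0.000: state=(0.660, 0.720)
step 1 (dt=0.02): k1=(0.699, 0.096), k2=(0.702, 0.097), k3=(0.702, 0.097), k4=(0.705, 0.098); state += dt/6·(k1+2k2+2k3+k4)
t=0.020: state=(0.674, 0.722)
t=0.040: state=(0.688, 0.724)
t=0.060: state=(0.702, 0.726)
continuing one RK4 step at a time; state shown every 25 steps (Δt=0.5):
t=0.500: state=(1.031, 0.777)
t=1.000: state=(1.358, 0.850)
t=1.500: state=(1.546, 0.934)
t=2.000: state=(1.612, 1.021)
t=2.500: state=(1.612, 1.107)
t=3.000: state=(1.584, 1.188)
t=3.500: state=(1.542, 1.265)
t=4.000: state=(1.494, 1.337)
t=4.500: state=(1.443, 1.403)
t=5.000: state=(1.388, 1.465)
t=5.500: state=(1.330, 1.521)
t=6.000: state=(1.268, 1.572)
t=6.500: state=(1.201, 1.618)
t=7.000: state=(1.128, 1.658)
t=7.500: state=(1.046, 1.693)
t=8.000: state=(0.953, 1.723)
t=8.500: state=(0.841, 1.746)
t=9.000: state=(0.700, 1.762)
t=9.500: state=(0.511, 1.768)
t=10.000: state=(0.236, 1.763)
t=10.500: state=(-0.195, 1.740)
t=10.620: state=(-0.332, 1.731)
next step: t=10.640: state=(-0.356, 1.729) — v has crossed -0.35
linear interpolation between t=10.620 (-0.33170) and t=10.640 (-0.35581) → t≈10.635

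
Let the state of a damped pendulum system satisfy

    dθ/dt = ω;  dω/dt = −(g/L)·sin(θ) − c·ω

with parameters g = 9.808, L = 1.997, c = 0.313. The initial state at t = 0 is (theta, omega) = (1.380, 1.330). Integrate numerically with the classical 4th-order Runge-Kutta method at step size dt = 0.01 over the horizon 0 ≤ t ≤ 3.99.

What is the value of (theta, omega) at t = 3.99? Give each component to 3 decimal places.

t=0.000: state=(1.380, 1.330)
step 1 (dt=0.01): k1=(1.330, -5.239), k2=(1.304, -5.236), k3=(1.304, -5.236), k4=(1.278, -5.234); state += dt/6·(k1+2k2+2k3+k4)
t=0.010: state=(1.393, 1.278)
t=0.020: state=(1.406, 1.225)
t=0.030: state=(1.418, 1.173)
continuing one RK4 step at a time; state shown every 20 steps (Δt=0.2):
t=0.200: state=(1.542, 0.302)
t=0.400: state=(1.505, -0.668)
t=0.600: state=(1.280, -1.565)
t=0.800: state=(0.889, -2.311)
t=1.000: state=(0.378, -2.731)
t=1.200: state=(-0.170, -2.659)
t=1.400: state=(-0.654, -2.110)
t=1.600: state=(-0.995, -1.276)
t=1.800: state=(-1.158, -0.354)
t=2.000: state=(-1.139, 0.542)
t=2.200: state=(-0.948, 1.336)
t=2.400: state=(-0.617, 1.929)
t=2.600: state=(-0.199, 2.189)
t=2.800: state=(0.230, 2.037)
t=3.000: state=(0.592, 1.526)
t=3.200: state=(0.827, 0.805)
t=3.400: state=(0.910, 0.022)
t=3.600: state=(0.838, -0.717)
t=3.800: state=(0.632, -1.317)
t=3.990: state=(0.344, -1.668)

(theta, omega) = (0.344, -1.668)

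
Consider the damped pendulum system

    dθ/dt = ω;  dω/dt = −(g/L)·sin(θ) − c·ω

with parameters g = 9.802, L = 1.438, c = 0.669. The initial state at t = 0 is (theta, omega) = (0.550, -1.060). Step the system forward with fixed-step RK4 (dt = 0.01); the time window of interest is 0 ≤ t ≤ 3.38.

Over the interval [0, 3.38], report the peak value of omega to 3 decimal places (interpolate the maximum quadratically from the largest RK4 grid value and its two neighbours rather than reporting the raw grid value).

max omega = 0.997

t=0.000: state=(0.550, -1.060)
step 1 (dt=0.01): k1=(-1.060, -2.854), k2=(-1.074, -2.813), k3=(-1.074, -2.813), k4=(-1.088, -2.772); state += dt/6·(k1+2k2+2k3+k4)
t=0.010: state=(0.539, -1.088)
t=0.020: state=(0.528, -1.115)
t=0.030: state=(0.517, -1.142)
continuing one RK4 step at a time; state shown every 20 steps (Δt=0.2):
t=0.200: state=(0.293, -1.452)
t=0.400: state=(-0.004, -1.449)
t=0.600: state=(-0.263, -1.087)
t=0.800: state=(-0.424, -0.508)
t=1.000: state=(-0.463, 0.116)
t=1.200: state=(-0.385, 0.635)
t=1.400: state=(-0.223, 0.941)
t=1.600: state=(-0.026, 0.980)
t=1.800: state=(0.152, 0.770)
t=2.000: state=(0.271, 0.397)
t=2.200: state=(0.308, -0.026)
t=2.400: state=(0.264, -0.389)
t=2.600: state=(0.161, -0.613)
t=2.800: state=(0.031, -0.658)
t=3.000: state=(-0.091, -0.533)
t=3.200: state=(-0.174, -0.292)
t=3.380: state=(-0.204, -0.036)
largest grid value and its neighbours: omega(1.520)=0.99687, omega(1.530)=0.99706, omega(1.540)=0.99657
parabola through these three points peaks at t≈1.528 with omega≈0.99707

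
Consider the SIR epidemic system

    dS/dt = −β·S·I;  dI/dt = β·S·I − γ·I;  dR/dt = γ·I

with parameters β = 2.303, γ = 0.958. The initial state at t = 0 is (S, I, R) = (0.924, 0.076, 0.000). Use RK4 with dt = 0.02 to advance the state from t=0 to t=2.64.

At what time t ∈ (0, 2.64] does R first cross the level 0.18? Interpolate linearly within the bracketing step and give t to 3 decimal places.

t = 1.277

t=0.000: state=(0.924, 0.076, 0.000)
step 1 (dt=0.02): k1=(-0.162, 0.089, 0.073), k2=(-0.163, 0.090, 0.074), k3=(-0.163, 0.090, 0.074), k4=(-0.165, 0.090, 0.075); state += dt/6·(k1+2k2+2k3+k4)
t=0.020: state=(0.921, 0.078, 0.001)
t=0.040: state=(0.917, 0.080, 0.003)
t=0.060: state=(0.914, 0.081, 0.005)
continuing one RK4 step at a time; state shown every 5 steps (Δt=0.1):
t=0.100: state=(0.907, 0.085, 0.008)
t=0.200: state=(0.888, 0.095, 0.016)
t=0.300: state=(0.868, 0.106, 0.026)
t=0.400: state=(0.846, 0.117, 0.037)
t=0.500: state=(0.822, 0.129, 0.048)
t=0.600: state=(0.797, 0.141, 0.061)
t=0.700: state=(0.770, 0.154, 0.076)
t=0.800: state=(0.743, 0.167, 0.091)
t=0.900: state=(0.714, 0.179, 0.107)
t=1.000: state=(0.684, 0.191, 0.125)
t=1.100: state=(0.654, 0.202, 0.144)
t=1.200: state=(0.623, 0.213, 0.164)
t=1.260: state=(0.605, 0.219, 0.176)
next step: t=1.280: state=(0.599, 0.221, 0.181) — R has crossed 0.18
linear interpolation between t=1.260 (0.17639) and t=1.280 (0.18061) → t≈1.277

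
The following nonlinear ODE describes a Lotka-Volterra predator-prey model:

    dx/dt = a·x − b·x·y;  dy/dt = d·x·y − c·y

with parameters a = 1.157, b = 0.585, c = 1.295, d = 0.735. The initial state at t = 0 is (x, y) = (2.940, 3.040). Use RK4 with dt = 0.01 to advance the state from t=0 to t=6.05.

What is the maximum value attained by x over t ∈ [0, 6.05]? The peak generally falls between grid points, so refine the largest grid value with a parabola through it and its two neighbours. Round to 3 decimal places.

max x = 3.326

t=0.000: state=(2.940, 3.040)
step 1 (dt=0.01): k1=(-1.827, 2.632), k2=(-1.844, 2.623), k3=(-1.844, 2.623), k4=(-1.860, 2.613); state += dt/6·(k1+2k2+2k3+k4)
t=0.010: state=(2.922, 3.066)
t=0.020: state=(2.903, 3.092)
t=0.030: state=(2.884, 3.118)
continuing one RK4 step at a time; state shown every 20 steps (Δt=0.2):
t=0.200: state=(2.523, 3.509)
t=0.400: state=(2.069, 3.795)
t=0.600: state=(1.664, 3.851)
t=0.800: state=(1.346, 3.704)
t=1.000: state=(1.117, 3.422)
t=1.200: state=(0.962, 3.075)
t=1.400: state=(0.864, 2.713)
t=1.600: state=(0.810, 2.367)
t=1.800: state=(0.788, 2.054)
t=2.000: state=(0.794, 1.780)
t=2.200: state=(0.824, 1.547)
t=2.400: state=(0.877, 1.353)
t=2.600: state=(0.953, 1.194)
t=2.800: state=(1.052, 1.068)
t=3.000: state=(1.178, 0.970)
t=3.200: state=(1.331, 0.900)
t=3.400: state=(1.514, 0.856)
t=3.600: state=(1.728, 0.838)
t=3.800: state=(1.974, 0.849)
t=4.000: state=(2.248, 0.893)
t=4.200: state=(2.540, 0.980)
t=4.400: state=(2.833, 1.123)
t=4.600: state=(3.094, 1.341)
t=4.800: state=(3.276, 1.655)
t=5.000: state=(3.322, 2.079)
t=5.200: state=(3.188, 2.595)
t=5.400: state=(2.873, 3.133)
t=5.600: state=(2.442, 3.576)
t=5.800: state=(1.992, 3.822)
t=6.000: state=(1.600, 3.838)
t=6.050: state=(1.516, 3.809)
largest grid value and its neighbours: x(4.950)=3.32609, x(4.960)=3.32617, x(4.970)=3.32580
parabola through these three points peaks at t≈4.957 with x≈3.32619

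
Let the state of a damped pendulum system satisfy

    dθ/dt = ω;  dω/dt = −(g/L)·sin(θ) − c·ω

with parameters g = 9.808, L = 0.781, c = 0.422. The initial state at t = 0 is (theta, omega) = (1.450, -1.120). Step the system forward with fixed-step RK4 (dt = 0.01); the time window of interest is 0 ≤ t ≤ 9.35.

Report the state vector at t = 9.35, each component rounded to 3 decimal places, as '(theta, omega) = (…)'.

(theta, omega) = (0.135, -0.518)

t=0.000: state=(1.450, -1.120)
step 1 (dt=0.01): k1=(-1.120, -11.994), k2=(-1.180, -11.960), k3=(-1.180, -11.960), k4=(-1.240, -11.925); state += dt/6·(k1+2k2+2k3+k4)
t=0.010: state=(1.438, -1.240)
t=0.020: state=(1.425, -1.358)
t=0.030: state=(1.411, -1.477)
continuing one RK4 step at a time; state shown every 50 steps (Δt=0.5):
t=0.500: state=(-0.231, -4.180)
t=1.000: state=(-1.144, 0.984)
t=1.500: state=(0.280, 3.321)
t=2.000: state=(0.876, -1.253)
t=2.500: state=(-0.382, -2.454)
t=3.000: state=(-0.621, 1.556)
t=3.500: state=(0.456, 1.602)
t=4.000: state=(0.380, -1.704)
t=4.500: state=(-0.472, -0.819)
t=5.000: state=(-0.166, 1.637)
t=5.500: state=(0.431, 0.168)
t=6.000: state=(-0.002, -1.383)
t=6.500: state=(-0.348, 0.306)
t=7.000: state=(0.117, 1.018)
t=7.500: state=(0.242, -0.587)
t=8.000: state=(-0.176, -0.625)
t=8.500: state=(-0.136, 0.690)
t=9.000: state=(0.189, 0.269)
t=9.350: state=(0.135, -0.518)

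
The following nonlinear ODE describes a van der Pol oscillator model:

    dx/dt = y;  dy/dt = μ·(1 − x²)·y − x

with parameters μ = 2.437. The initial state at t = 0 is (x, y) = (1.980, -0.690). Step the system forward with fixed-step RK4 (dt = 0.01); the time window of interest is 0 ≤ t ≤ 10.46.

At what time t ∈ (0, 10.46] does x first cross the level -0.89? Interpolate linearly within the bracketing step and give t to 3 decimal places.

t = 3.000

t=0.000: state=(1.980, -0.690)
step 1 (dt=0.01): k1=(-0.690, 2.931), k2=(-0.675, 2.807), k3=(-0.676, 2.812), k4=(-0.662, 2.694); state += dt/6·(k1+2k2+2k3+k4)
t=0.010: state=(1.973, -0.662)
t=0.020: state=(1.967, -0.636)
t=0.030: state=(1.961, -0.612)
continuing one RK4 step at a time; state shown every 50 steps (Δt=0.5):
t=0.500: state=(1.771, -0.340)
t=1.000: state=(1.593, -0.385)
t=1.500: state=(1.377, -0.493)
t=2.000: state=(1.079, -0.738)
t=2.500: state=(0.551, -1.564)
t=3.000: state=(-0.890, -4.346)
next step: t=3.010: state=(-0.933, -4.355) — x has crossed -0.89
linear interpolation between t=3.000 (-0.88962) and t=3.010 (-0.93314) → t≈3.000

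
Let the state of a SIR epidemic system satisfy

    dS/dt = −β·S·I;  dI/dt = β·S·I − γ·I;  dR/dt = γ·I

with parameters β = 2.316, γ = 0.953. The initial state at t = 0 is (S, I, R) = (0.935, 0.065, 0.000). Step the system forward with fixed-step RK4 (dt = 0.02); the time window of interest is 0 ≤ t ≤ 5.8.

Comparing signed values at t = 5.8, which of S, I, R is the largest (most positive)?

largest component: R

t=0.000: state=(0.935, 0.065, 0.000)
step 1 (dt=0.02): k1=(-0.141, 0.079, 0.062), k2=(-0.142, 0.080, 0.063), k3=(-0.142, 0.080, 0.063), k4=(-0.144, 0.080, 0.063); state += dt/6·(k1+2k2+2k3+k4)
t=0.020: state=(0.932, 0.067, 0.001)
t=0.040: state=(0.929, 0.068, 0.003)
t=0.060: state=(0.926, 0.070, 0.004)
continuing one RK4 step at a time; state shown every 10 steps (Δt=0.2):
t=0.200: state=(0.904, 0.082, 0.014)
t=0.400: state=(0.866, 0.102, 0.032)
t=0.600: state=(0.822, 0.125, 0.053)
t=0.800: state=(0.771, 0.150, 0.079)
t=1.000: state=(0.715, 0.175, 0.110)
t=1.200: state=(0.656, 0.198, 0.146)
t=1.400: state=(0.595, 0.219, 0.186)
t=1.600: state=(0.536, 0.235, 0.229)
t=1.800: state=(0.479, 0.246, 0.275)
t=2.000: state=(0.427, 0.250, 0.322)
t=2.200: state=(0.380, 0.250, 0.370)
t=2.400: state=(0.339, 0.244, 0.417)
t=2.600: state=(0.304, 0.234, 0.463)
t=2.800: state=(0.273, 0.221, 0.506)
t=3.000: state=(0.248, 0.206, 0.547)
t=3.200: state=(0.226, 0.190, 0.584)
t=3.400: state=(0.208, 0.173, 0.619)
t=3.600: state=(0.192, 0.157, 0.650)
t=3.800: state=(0.180, 0.142, 0.679)
t=4.000: state=(0.169, 0.127, 0.704)
t=4.200: state=(0.160, 0.113, 0.727)
t=4.400: state=(0.152, 0.100, 0.748)
t=4.600: state=(0.145, 0.089, 0.766)
t=4.800: state=(0.140, 0.079, 0.782)
t=5.000: state=(0.135, 0.069, 0.796)
t=5.200: state=(0.131, 0.061, 0.808)
t=5.400: state=(0.128, 0.053, 0.819)
t=5.600: state=(0.125, 0.047, 0.828)
t=5.800: state=(0.122, 0.041, 0.837)
compare at T: S=0.122, I=0.041, R=0.837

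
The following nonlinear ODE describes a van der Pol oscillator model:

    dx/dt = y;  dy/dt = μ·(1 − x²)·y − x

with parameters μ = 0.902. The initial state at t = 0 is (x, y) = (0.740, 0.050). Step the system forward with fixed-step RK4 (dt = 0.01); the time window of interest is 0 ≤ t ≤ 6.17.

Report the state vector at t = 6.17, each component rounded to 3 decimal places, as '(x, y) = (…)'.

(x, y) = (1.856, -0.489)

t=0.000: state=(0.740, 0.050)
step 1 (dt=0.01): k1=(0.050, -0.720), k2=(0.046, -0.721), k3=(0.046, -0.721), k4=(0.043, -0.723); state += dt/6·(k1+2k2+2k3+k4)
t=0.010: state=(0.740, 0.043)
t=0.020: state=(0.741, 0.036)
t=0.030: state=(0.741, 0.028)
continuing one RK4 step at a time; state shown every 20 steps (Δt=0.2):
t=0.200: state=(0.735, -0.100)
t=0.400: state=(0.699, -0.260)
t=0.600: state=(0.631, -0.428)
t=0.800: state=(0.528, -0.606)
t=1.000: state=(0.387, -0.798)
t=1.200: state=(0.207, -1.006)
t=1.400: state=(-0.015, -1.224)
t=1.600: state=(-0.281, -1.428)
t=1.800: state=(-0.582, -1.561)
t=2.000: state=(-0.895, -1.539)
t=2.200: state=(-1.183, -1.308)
t=2.400: state=(-1.407, -0.910)
t=2.600: state=(-1.544, -0.467)
t=2.800: state=(-1.598, -0.081)
t=3.000: state=(-1.583, 0.217)
t=3.200: state=(-1.516, 0.443)
t=3.400: state=(-1.408, 0.626)
t=3.600: state=(-1.266, 0.793)
t=3.800: state=(-1.091, 0.967)
t=4.000: state=(-0.878, 1.170)
t=4.200: state=(-0.619, 1.422)
t=4.400: state=(-0.305, 1.736)
t=4.600: state=(0.078, 2.097)
t=4.800: state=(0.530, 2.400)
t=5.000: state=(1.019, 2.412)
t=5.200: state=(1.462, 1.941)
t=5.400: state=(1.774, 1.157)
t=5.600: state=(1.930, 0.441)
t=5.800: state=(1.966, -0.041)
t=6.000: state=(1.927, -0.331)
t=6.170: state=(1.856, -0.489)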